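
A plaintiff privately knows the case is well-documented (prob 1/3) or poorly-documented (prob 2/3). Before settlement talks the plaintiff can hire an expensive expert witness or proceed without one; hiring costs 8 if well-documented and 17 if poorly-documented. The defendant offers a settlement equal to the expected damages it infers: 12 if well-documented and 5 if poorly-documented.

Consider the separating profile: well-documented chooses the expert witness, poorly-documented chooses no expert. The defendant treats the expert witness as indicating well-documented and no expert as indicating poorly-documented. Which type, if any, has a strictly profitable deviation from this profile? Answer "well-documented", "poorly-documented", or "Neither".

The expert witness pays 12; no expert pays 5.
well-documented: assigned the expert witness, nets 12 − 8 = 4; deviating to no expert nets 5.
poorly-documented: assigned no expert, nets 5; deviating to the expert witness nets 12 − 17 = -5.
The well-documented type gains 1 by deviating.

well-documented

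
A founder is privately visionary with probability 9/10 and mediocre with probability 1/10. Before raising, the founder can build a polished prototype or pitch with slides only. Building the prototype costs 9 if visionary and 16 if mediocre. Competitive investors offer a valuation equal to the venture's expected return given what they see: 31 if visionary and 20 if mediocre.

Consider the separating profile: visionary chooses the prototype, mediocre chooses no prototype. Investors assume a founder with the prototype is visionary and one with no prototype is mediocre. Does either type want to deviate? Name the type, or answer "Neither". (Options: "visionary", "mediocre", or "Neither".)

The prototype pays 31; no prototype pays 20.
visionary: assigned the prototype, nets 31 − 9 = 22; deviating to no prototype nets 20.
mediocre: assigned no prototype, nets 20; deviating to the prototype nets 31 − 16 = 15.
Both types strictly prefer their assigned action; no profitable deviation.

Neither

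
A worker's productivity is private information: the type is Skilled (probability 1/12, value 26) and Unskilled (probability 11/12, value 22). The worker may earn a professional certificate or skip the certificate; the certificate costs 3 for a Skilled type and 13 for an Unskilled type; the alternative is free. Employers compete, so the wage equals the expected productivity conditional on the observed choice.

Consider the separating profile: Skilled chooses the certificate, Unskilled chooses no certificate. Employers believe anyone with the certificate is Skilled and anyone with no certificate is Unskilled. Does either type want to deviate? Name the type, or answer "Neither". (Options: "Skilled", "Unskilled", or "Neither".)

The certificate pays 26; no certificate pays 22.
Skilled: assigned the certificate, nets 26 − 3 = 23; deviating to no certificate nets 22.
Unskilled: assigned no certificate, nets 22; deviating to the certificate nets 26 − 13 = 13.
Both types strictly prefer their assigned action; no profitable deviation.

Neither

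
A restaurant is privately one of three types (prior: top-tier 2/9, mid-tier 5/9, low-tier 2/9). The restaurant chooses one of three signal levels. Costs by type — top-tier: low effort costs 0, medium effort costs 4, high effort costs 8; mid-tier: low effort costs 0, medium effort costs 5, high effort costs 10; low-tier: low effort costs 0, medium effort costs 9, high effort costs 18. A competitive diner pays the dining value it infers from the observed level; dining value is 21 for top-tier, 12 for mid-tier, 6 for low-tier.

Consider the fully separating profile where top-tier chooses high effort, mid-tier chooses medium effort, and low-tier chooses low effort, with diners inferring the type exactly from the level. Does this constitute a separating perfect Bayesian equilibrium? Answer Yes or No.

No

Separating price premiums: high effort → 21, medium effort → 12, low effort → 6.
top-tier (assigned high effort): low effort: 6 − 0 = 6; medium effort: 12 − 4 = 8; high effort: 21 − 8 = 13. top-tier stays.
mid-tier (assigned medium effort): low effort: 6 − 0 = 6; medium effort: 12 − 5 = 7; high effort: 21 − 10 = 11. mid-tier prefers high effort.
low-tier (assigned low effort): low effort: 6 − 0 = 6; medium effort: 12 − 9 = 3; high effort: 21 − 18 = 3. low-tier stays.
At least one type deviates; the separating profile fails.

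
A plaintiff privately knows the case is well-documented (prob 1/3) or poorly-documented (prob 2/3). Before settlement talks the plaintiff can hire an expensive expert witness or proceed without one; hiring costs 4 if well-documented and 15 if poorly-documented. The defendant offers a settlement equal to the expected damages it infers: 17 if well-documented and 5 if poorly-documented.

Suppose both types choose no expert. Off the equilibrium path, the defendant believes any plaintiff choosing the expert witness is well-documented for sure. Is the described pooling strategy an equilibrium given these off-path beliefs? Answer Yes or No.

On path, the defendant holds the prior and pays 1/3·17 + 2/3·5 = 9. Off path (the expert witness), believing well-documented, it pays 17.
well-documented: no expert nets 9; the expert witness nets 17 − 4 = 13. well-documented would deviate.
poorly-documented: no expert nets 9; the expert witness nets 17 − 15 = 2. poorly-documented stays.
A type deviates, so pooling fails.

No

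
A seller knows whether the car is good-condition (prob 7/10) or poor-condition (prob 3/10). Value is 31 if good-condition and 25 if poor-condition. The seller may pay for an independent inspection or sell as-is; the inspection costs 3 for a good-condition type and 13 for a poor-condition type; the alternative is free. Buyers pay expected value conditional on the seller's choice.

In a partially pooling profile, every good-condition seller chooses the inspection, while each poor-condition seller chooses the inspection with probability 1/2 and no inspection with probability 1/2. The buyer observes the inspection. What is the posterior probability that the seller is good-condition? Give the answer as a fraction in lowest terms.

P(the inspection) = (7/10)·1 + (3/10)·(1/2) = 17/20.
By Bayes' rule, P(good-condition | the inspection) = (7/10) / (17/20) = 14/17.

14/17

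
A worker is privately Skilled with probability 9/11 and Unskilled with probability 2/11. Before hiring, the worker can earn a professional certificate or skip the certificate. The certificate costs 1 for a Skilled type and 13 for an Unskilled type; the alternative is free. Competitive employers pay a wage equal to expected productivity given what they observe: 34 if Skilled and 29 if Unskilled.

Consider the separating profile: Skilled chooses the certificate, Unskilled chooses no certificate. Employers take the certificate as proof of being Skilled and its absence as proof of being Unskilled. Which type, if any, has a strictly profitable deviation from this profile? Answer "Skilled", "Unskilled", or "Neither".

The certificate pays 34; no certificate pays 29.
Skilled: assigned the certificate, nets 34 − 1 = 33; deviating to no certificate nets 29.
Unskilled: assigned no certificate, nets 29; deviating to the certificate nets 34 − 13 = 21.
Both types strictly prefer their assigned action; no profitable deviation.

Neither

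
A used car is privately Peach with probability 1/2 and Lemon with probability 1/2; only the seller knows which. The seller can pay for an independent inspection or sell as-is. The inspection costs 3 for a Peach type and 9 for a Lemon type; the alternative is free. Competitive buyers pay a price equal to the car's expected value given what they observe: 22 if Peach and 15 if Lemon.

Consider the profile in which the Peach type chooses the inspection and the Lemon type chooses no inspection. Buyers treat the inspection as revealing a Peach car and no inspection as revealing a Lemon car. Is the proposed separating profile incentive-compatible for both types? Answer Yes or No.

Under these beliefs, the inspection earns price 22 and no inspection earns price 15.
Peach: the inspection nets 22 − 3 = 19; no inspection nets 15. Peach prefers the inspection.
Lemon: the inspection nets 22 − 9 = 13; no inspection nets 15. Lemon prefers no inspection.
Neither type deviates, so the separating profile is an equilibrium.

Yes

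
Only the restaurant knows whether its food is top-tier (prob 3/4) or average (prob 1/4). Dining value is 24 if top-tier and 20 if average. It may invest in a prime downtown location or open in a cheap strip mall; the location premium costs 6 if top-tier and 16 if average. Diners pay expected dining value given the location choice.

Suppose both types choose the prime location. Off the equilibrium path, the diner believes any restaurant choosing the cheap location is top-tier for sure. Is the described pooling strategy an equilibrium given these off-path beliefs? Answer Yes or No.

No

On path, the diner holds the prior and pays 3/4·24 + 1/4·20 = 23. Off path (the cheap location), believing top-tier, it pays 24.
top-tier: the prime location nets 23 − 6 = 17; the cheap location nets 24. top-tier would deviate.
average: the prime location nets 23 − 16 = 7; the cheap location nets 24. average would deviate.
A type deviates, so pooling fails.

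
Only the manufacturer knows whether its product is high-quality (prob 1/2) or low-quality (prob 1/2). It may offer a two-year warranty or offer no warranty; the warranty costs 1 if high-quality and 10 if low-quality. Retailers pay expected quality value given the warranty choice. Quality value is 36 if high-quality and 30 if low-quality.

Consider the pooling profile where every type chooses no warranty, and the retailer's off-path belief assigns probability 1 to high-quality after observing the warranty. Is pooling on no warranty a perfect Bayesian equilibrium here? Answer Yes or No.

On path, the retailer holds the prior and pays 1/2·36 + 1/2·30 = 33. Off path (the warranty), believing high-quality, it pays 36.
high-quality: no warranty nets 33; the warranty nets 36 − 1 = 35. high-quality would deviate.
low-quality: no warranty nets 33; the warranty nets 36 − 10 = 26. low-quality stays.
A type deviates, so pooling fails.

No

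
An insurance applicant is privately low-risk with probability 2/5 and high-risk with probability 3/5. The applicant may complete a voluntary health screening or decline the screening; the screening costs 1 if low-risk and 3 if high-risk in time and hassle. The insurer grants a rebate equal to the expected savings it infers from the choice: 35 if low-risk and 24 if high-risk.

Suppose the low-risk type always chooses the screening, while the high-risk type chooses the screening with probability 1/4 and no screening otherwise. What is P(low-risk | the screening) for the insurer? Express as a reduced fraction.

8/11

P(the screening) = (2/5)·1 + (3/5)·(1/4) = 11/20.
By Bayes' rule, P(low-risk | the screening) = (2/5) / (11/20) = 8/11.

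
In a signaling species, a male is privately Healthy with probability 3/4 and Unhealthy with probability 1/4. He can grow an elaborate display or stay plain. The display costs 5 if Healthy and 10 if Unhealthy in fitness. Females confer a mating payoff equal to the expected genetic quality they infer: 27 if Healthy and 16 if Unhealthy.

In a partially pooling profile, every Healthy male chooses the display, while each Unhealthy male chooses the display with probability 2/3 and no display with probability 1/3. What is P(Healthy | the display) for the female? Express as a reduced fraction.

P(the display) = (3/4)·1 + (1/4)·(2/3) = 11/12.
By Bayes' rule, P(Healthy | the display) = (3/4) / (11/12) = 9/11.

9/11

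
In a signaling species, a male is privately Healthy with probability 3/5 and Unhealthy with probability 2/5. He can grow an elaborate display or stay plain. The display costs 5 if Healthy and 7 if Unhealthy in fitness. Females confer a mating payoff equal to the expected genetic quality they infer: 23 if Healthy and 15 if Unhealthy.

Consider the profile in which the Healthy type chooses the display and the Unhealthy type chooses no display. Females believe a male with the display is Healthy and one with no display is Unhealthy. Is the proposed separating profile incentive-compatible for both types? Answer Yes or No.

Under these beliefs, the display earns mating payoff 23 and no display earns mating payoff 15.
Healthy: the display nets 23 − 5 = 18; no display nets 15. Healthy prefers the display.
Unhealthy: the display nets 23 − 7 = 16; no display nets 15. Unhealthy would deviate to the display.
Unhealthy has a profitable deviation, so the profile is not an equilibrium.

No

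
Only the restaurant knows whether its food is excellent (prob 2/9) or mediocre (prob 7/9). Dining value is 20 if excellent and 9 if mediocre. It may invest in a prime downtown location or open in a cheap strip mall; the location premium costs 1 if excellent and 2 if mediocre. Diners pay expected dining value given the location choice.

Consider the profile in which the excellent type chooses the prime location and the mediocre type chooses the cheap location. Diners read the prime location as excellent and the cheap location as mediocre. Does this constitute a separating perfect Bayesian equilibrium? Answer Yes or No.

No

Under these beliefs, the prime location earns price premium 20 and the cheap location earns price premium 9.
excellent: the prime location nets 20 − 1 = 19; the cheap location nets 9. excellent prefers the prime location.
mediocre: the prime location nets 20 − 2 = 18; the cheap location nets 9. mediocre would deviate to the prime location.
mediocre has a profitable deviation, so the profile is not an equilibrium.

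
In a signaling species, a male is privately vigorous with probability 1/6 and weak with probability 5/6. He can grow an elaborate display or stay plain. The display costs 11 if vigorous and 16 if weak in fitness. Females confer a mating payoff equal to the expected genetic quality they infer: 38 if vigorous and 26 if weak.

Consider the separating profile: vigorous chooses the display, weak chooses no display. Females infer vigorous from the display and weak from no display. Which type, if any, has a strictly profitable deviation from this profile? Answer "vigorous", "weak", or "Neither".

Neither

The display pays 38; no display pays 26.
vigorous: assigned the display, nets 38 − 11 = 27; deviating to no display nets 26.
weak: assigned no display, nets 26; deviating to the display nets 38 − 16 = 22.
Both types strictly prefer their assigned action; no profitable deviation.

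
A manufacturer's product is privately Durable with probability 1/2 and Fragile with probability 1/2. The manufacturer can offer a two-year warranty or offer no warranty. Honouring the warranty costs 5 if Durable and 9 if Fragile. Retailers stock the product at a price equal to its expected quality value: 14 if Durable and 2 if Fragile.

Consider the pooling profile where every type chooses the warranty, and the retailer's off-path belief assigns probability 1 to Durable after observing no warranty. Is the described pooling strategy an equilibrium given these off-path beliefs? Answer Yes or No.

No

On path, the retailer holds the prior and pays 1/2·14 + 1/2·2 = 8. Off path (no warranty), believing Durable, it pays 14.
Durable: the warranty nets 8 − 5 = 3; no warranty nets 14. Durable would deviate.
Fragile: the warranty nets 8 − 9 = -1; no warranty nets 14. Fragile would deviate.
A type deviates, so pooling fails.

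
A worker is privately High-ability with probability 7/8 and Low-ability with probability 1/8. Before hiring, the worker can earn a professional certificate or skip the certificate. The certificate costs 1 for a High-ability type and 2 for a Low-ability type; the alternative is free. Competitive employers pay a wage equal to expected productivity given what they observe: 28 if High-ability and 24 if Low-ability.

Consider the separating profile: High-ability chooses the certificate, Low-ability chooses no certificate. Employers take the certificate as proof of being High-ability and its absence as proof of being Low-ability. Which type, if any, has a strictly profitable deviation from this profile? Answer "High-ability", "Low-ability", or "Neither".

Low-ability

The certificate pays 28; no certificate pays 24.
High-ability: assigned the certificate, nets 28 − 1 = 27; deviating to no certificate nets 24.
Low-ability: assigned no certificate, nets 24; deviating to the certificate nets 28 − 2 = 26.
The Low-ability type gains 2 by deviating.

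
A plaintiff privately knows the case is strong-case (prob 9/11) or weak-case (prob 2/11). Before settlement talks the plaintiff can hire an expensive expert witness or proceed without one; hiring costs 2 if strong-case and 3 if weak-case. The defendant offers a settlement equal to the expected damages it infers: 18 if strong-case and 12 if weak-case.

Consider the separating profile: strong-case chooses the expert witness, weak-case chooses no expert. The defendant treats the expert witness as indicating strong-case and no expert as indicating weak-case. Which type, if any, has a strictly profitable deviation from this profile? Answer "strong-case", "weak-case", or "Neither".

The expert witness pays 18; no expert pays 12.
strong-case: assigned the expert witness, nets 18 − 2 = 16; deviating to no expert nets 12.
weak-case: assigned no expert, nets 12; deviating to the expert witness nets 18 − 3 = 15.
The weak-case type gains 3 by deviating.

weak-case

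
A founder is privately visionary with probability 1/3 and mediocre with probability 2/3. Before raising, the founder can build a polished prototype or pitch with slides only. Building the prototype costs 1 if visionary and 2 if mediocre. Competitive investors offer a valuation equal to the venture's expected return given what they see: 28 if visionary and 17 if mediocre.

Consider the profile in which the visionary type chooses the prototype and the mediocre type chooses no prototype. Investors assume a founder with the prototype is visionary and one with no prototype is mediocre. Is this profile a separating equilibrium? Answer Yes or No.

Under these beliefs, the prototype earns valuation 28 and no prototype earns valuation 17.
visionary: the prototype nets 28 − 1 = 27; no prototype nets 17. visionary prefers the prototype.
mediocre: the prototype nets 28 − 2 = 26; no prototype nets 17. mediocre would deviate to the prototype.
mediocre has a profitable deviation, so the profile is not an equilibrium.

No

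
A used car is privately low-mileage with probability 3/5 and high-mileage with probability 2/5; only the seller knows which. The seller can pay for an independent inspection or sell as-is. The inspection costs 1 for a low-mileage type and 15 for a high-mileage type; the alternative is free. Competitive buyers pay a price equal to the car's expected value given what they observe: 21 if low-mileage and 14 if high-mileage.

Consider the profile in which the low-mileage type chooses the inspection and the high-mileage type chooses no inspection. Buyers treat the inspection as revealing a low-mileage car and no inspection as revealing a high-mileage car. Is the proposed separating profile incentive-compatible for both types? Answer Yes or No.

Under these beliefs, the inspection earns price 21 and no inspection earns price 14.
low-mileage: the inspection nets 21 − 1 = 20; no inspection nets 14. low-mileage prefers the inspection.
high-mileage: the inspection nets 21 − 15 = 6; no inspection nets 14. high-mileage prefers no inspection.
Neither type deviates, so the separating profile is an equilibrium.

Yes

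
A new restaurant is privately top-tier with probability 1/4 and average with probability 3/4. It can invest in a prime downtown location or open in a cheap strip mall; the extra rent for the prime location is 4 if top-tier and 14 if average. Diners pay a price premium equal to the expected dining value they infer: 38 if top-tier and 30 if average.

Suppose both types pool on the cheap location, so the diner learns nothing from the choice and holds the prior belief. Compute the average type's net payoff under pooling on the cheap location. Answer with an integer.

Pooled price premium = 1/4·38 + 3/4·30 = 32.
average pays no cost for the cheap location, so net payoff = 32.

32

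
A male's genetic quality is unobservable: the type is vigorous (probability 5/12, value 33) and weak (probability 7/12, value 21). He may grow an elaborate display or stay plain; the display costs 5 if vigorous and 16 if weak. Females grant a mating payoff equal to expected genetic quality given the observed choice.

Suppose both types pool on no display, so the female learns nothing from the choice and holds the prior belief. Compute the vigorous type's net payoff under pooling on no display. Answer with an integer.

26

Pooled mating payoff = 5/12·33 + 7/12·21 = 26.
vigorous pays no cost for no display, so net payoff = 26.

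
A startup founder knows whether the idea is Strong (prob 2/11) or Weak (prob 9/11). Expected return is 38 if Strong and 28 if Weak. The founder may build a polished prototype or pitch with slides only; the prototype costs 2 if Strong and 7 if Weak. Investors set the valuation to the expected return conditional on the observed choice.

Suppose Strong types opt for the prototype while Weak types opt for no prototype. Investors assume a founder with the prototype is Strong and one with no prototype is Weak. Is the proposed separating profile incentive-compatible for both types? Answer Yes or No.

No

Under these beliefs, the prototype earns valuation 38 and no prototype earns valuation 28.
Strong: the prototype nets 38 − 2 = 36; no prototype nets 28. Strong prefers the prototype.
Weak: the prototype nets 38 − 7 = 31; no prototype nets 28. Weak would deviate to the prototype.
Weak has a profitable deviation, so the profile is not an equilibrium.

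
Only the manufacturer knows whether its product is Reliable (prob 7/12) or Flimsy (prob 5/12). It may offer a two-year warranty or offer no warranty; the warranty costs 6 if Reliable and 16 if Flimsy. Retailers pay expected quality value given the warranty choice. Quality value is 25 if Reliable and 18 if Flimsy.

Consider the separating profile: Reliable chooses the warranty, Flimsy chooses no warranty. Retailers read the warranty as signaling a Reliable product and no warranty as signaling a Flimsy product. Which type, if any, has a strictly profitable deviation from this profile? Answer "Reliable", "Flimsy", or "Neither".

Neither

The warranty pays 25; no warranty pays 18.
Reliable: assigned the warranty, nets 25 − 6 = 19; deviating to no warranty nets 18.
Flimsy: assigned no warranty, nets 18; deviating to the warranty nets 25 − 16 = 9.
Both types strictly prefer their assigned action; no profitable deviation.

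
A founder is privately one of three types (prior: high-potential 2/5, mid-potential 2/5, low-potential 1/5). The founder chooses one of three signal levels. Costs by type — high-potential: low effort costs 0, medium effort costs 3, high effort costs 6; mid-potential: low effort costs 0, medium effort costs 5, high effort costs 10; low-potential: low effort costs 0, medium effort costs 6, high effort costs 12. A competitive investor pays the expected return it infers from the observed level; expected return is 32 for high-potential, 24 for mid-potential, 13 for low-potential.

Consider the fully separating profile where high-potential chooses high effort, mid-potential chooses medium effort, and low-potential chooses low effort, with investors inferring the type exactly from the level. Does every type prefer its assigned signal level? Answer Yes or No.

Separating valuations: high effort → 32, medium effort → 24, low effort → 13.
high-potential (assigned high effort): low effort: 13 − 0 = 13; medium effort: 24 − 3 = 21; high effort: 32 − 6 = 26. high-potential stays.
mid-potential (assigned medium effort): low effort: 13 − 0 = 13; medium effort: 24 − 5 = 19; high effort: 32 − 10 = 22. mid-potential prefers high effort.
low-potential (assigned low effort): low effort: 13 − 0 = 13; medium effort: 24 − 6 = 18; high effort: 32 − 12 = 20. low-potential prefers high effort.
At least one type deviates; the separating profile fails.

No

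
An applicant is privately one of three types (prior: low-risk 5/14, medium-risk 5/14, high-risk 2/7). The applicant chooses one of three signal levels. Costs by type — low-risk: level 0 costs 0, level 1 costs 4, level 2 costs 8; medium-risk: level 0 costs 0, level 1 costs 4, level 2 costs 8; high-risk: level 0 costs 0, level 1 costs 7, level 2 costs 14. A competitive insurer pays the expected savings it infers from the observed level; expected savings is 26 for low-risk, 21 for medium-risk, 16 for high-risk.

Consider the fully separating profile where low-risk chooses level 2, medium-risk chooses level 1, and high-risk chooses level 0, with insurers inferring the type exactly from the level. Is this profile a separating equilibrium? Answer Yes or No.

Separating rebates: level 2 → 26, level 1 → 21, level 0 → 16.
low-risk (assigned level 2): level 0: 16 − 0 = 16; level 1: 21 − 4 = 17; level 2: 26 − 8 = 18. low-risk stays.
medium-risk (assigned level 1): level 0: 16 − 0 = 16; level 1: 21 − 4 = 17; level 2: 26 − 8 = 18. medium-risk prefers level 2.
high-risk (assigned level 0): level 0: 16 − 0 = 16; level 1: 21 − 7 = 14; level 2: 26 − 14 = 12. high-risk stays.
At least one type deviates; the separating profile fails.

No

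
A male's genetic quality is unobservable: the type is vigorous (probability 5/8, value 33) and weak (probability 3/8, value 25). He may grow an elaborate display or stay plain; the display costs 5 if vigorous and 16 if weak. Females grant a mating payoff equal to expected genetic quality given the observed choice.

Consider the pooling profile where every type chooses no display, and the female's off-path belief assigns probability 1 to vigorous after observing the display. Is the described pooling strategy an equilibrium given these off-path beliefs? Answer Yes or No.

Yes

On path, the female holds the prior and pays 5/8·33 + 3/8·25 = 30. Off path (the display), believing vigorous, it pays 33.
vigorous: no display nets 30; the display nets 33 − 5 = 28. vigorous stays.
weak: no display nets 30; the display nets 33 − 16 = 17. weak stays.
No type deviates, so pooling is sustained.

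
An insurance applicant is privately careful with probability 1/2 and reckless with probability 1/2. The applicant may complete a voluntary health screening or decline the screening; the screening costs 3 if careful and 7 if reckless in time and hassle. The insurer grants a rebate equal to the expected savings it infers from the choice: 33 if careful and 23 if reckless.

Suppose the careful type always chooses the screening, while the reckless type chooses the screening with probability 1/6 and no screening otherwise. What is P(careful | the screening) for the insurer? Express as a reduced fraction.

6/7

P(the screening) = (1/2)·1 + (1/2)·(1/6) = 7/12.
By Bayes' rule, P(careful | the screening) = (1/2) / (7/12) = 6/7.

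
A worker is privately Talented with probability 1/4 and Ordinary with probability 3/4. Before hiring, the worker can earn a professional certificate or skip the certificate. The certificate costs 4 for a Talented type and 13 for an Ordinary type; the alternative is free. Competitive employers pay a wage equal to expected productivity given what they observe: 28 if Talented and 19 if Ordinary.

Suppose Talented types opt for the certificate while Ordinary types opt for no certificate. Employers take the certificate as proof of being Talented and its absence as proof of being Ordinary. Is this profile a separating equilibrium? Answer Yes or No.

Yes

Under these beliefs, the certificate earns wage 28 and no certificate earns wage 19.
Talented: the certificate nets 28 − 4 = 24; no certificate nets 19. Talented prefers the certificate.
Ordinary: the certificate nets 28 − 13 = 15; no certificate nets 19. Ordinary prefers no certificate.
Neither type deviates, so the separating profile is an equilibrium.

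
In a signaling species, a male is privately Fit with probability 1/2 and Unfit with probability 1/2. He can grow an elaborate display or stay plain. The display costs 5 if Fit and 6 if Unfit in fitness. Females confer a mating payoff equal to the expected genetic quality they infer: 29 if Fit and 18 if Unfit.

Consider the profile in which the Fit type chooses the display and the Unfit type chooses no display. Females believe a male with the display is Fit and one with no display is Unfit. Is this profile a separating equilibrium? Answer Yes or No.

No

Under these beliefs, the display earns mating payoff 29 and no display earns mating payoff 18.
Fit: the display nets 29 − 5 = 24; no display nets 18. Fit prefers the display.
Unfit: the display nets 29 − 6 = 23; no display nets 18. Unfit would deviate to the display.
Unfit has a profitable deviation, so the profile is not an equilibrium.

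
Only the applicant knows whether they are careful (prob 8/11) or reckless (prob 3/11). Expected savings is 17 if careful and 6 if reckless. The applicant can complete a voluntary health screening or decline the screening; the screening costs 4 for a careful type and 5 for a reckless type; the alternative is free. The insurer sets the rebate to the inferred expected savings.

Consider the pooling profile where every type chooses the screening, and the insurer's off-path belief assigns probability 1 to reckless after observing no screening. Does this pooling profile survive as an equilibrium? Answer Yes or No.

Yes

On path, the insurer holds the prior and pays 8/11·17 + 3/11·6 = 14. Off path (no screening), believing reckless, it pays 6.
careful: the screening nets 14 − 4 = 10; no screening nets 6. careful stays.
reckless: the screening nets 14 − 5 = 9; no screening nets 6. reckless stays.
No type deviates, so pooling is sustained.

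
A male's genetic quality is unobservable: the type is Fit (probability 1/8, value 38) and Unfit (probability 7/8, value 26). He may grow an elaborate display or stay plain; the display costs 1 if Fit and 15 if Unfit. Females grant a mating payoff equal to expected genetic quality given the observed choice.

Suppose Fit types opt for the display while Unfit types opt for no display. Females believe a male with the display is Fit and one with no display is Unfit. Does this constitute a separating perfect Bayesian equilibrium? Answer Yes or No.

Yes

Under these beliefs, the display earns mating payoff 38 and no display earns mating payoff 26.
Fit: the display nets 38 − 1 = 37; no display nets 26. Fit prefers the display.
Unfit: the display nets 38 − 15 = 23; no display nets 26. Unfit prefers no display.
Neither type deviates, so the separating profile is an equilibrium.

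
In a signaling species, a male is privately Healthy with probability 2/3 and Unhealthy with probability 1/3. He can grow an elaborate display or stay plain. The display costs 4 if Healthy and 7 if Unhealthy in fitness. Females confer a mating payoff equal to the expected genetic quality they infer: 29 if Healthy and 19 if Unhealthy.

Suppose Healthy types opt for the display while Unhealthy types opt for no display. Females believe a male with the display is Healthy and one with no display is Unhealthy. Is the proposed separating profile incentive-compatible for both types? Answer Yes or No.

Under these beliefs, the display earns mating payoff 29 and no display earns mating payoff 19.
Healthy: the display nets 29 − 4 = 25; no display nets 19. Healthy prefers the display.
Unhealthy: the display nets 29 − 7 = 22; no display nets 19. Unhealthy would deviate to the display.
Unhealthy has a profitable deviation, so the profile is not an equilibrium.

No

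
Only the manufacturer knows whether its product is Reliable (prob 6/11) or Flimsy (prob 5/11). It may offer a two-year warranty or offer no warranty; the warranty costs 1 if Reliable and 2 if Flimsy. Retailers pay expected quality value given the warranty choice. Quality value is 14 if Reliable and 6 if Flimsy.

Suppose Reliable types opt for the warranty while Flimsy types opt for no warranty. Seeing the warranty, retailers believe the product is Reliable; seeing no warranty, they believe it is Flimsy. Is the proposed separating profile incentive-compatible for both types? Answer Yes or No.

No

Under these beliefs, the warranty earns price 14 and no warranty earns price 6.
Reliable: the warranty nets 14 − 1 = 13; no warranty nets 6. Reliable prefers the warranty.
Flimsy: the warranty nets 14 − 2 = 12; no warranty nets 6. Flimsy would deviate to the warranty.
Flimsy has a profitable deviation, so the profile is not an equilibrium.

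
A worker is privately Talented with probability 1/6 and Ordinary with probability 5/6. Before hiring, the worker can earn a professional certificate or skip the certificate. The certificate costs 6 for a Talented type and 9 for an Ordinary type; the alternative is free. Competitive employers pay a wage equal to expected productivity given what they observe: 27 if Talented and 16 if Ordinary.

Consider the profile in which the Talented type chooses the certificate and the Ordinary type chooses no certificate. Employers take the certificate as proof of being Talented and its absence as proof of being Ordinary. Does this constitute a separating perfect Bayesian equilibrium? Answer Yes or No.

Under these beliefs, the certificate earns wage 27 and no certificate earns wage 16.
Talented: the certificate nets 27 − 6 = 21; no certificate nets 16. Talented prefers the certificate.
Ordinary: the certificate nets 27 − 9 = 18; no certificate nets 16. Ordinary would deviate to the certificate.
Ordinary has a profitable deviation, so the profile is not an equilibrium.

No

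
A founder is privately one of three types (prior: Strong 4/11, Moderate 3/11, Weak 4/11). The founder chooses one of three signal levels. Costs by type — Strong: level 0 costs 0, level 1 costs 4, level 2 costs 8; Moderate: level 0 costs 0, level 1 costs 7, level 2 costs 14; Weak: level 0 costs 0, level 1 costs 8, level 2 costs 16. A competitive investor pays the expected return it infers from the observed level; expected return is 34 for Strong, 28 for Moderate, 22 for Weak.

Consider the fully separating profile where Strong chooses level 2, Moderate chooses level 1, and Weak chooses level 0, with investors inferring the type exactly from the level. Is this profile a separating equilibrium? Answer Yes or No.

No

Separating valuations: level 2 → 34, level 1 → 28, level 0 → 22.
Strong (assigned level 2): level 0: 22 − 0 = 22; level 1: 28 − 4 = 24; level 2: 34 − 8 = 26. Strong stays.
Moderate (assigned level 1): level 0: 22 − 0 = 22; level 1: 28 − 7 = 21; level 2: 34 − 14 = 20. Moderate prefers level 0.
Weak (assigned level 0): level 0: 22 − 0 = 22; level 1: 28 − 8 = 20; level 2: 34 − 16 = 18. Weak stays.
At least one type deviates; the separating profile fails.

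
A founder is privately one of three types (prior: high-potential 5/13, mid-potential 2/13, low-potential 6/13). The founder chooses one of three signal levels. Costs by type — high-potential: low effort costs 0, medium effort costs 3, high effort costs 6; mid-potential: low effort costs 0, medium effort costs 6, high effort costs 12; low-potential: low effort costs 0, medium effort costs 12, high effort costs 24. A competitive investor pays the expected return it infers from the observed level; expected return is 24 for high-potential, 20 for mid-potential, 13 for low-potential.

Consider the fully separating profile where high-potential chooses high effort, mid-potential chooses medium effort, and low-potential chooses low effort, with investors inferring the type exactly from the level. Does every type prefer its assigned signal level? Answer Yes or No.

Yes

Separating valuations: high effort → 24, medium effort → 20, low effort → 13.
high-potential (assigned high effort): low effort: 13 − 0 = 13; medium effort: 20 − 3 = 17; high effort: 24 − 6 = 18. high-potential stays.
mid-potential (assigned medium effort): low effort: 13 − 0 = 13; medium effort: 20 − 6 = 14; high effort: 24 − 12 = 12. mid-potential stays.
low-potential (assigned low effort): low effort: 13 − 0 = 13; medium effort: 20 − 12 = 8; high effort: 24 − 24 = 0. low-potential stays.
Every type prefers its assigned level; separation holds.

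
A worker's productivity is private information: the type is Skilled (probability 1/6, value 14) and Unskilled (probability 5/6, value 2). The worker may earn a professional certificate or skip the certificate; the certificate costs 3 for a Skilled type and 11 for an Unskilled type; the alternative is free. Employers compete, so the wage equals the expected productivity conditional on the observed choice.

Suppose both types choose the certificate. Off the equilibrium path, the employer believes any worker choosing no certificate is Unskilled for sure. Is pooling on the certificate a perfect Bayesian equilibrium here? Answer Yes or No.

On path, the employer holds the prior and pays 1/6·14 + 5/6·2 = 4. Off path (no certificate), believing Unskilled, it pays 2.
Skilled: the certificate nets 4 − 3 = 1; no certificate nets 2. Skilled would deviate.
Unskilled: the certificate nets 4 − 11 = -7; no certificate nets 2. Unskilled would deviate.
A type deviates, so pooling fails.

No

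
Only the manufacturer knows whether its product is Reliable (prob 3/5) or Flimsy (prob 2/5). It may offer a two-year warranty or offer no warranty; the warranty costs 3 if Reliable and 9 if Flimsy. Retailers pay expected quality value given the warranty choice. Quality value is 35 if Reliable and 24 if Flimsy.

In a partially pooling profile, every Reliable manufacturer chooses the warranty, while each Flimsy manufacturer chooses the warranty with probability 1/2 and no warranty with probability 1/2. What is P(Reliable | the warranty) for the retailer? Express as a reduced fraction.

P(the warranty) = (3/5)·1 + (2/5)·(1/2) = 4/5.
By Bayes' rule, P(Reliable | the warranty) = (3/5) / (4/5) = 3/4.

3/4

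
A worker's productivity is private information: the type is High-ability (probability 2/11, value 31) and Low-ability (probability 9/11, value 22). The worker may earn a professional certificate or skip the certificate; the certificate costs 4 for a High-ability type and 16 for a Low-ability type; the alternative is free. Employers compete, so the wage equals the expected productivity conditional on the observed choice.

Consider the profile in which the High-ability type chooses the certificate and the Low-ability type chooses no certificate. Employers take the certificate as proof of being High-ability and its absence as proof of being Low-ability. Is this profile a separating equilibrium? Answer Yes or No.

Yes

Under these beliefs, the certificate earns wage 31 and no certificate earns wage 22.
High-ability: the certificate nets 31 − 4 = 27; no certificate nets 22. High-ability prefers the certificate.
Low-ability: the certificate nets 31 − 16 = 15; no certificate nets 22. Low-ability prefers no certificate.
Neither type deviates, so the separating profile is an equilibrium.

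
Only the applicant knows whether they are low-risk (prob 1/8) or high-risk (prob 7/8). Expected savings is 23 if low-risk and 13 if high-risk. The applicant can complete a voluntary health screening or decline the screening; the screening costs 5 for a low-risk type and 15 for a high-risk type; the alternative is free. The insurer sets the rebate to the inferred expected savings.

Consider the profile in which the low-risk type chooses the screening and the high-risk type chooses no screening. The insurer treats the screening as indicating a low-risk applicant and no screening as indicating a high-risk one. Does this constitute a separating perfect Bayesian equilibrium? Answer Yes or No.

Yes

Under these beliefs, the screening earns rebate 23 and no screening earns rebate 13.
low-risk: the screening nets 23 − 5 = 18; no screening nets 13. low-risk prefers the screening.
high-risk: the screening nets 23 − 15 = 8; no screening nets 13. high-risk prefers no screening.
Neither type deviates, so the separating profile is an equilibrium.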